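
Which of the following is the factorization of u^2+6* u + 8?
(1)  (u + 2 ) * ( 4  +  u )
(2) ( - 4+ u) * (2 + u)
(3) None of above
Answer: 1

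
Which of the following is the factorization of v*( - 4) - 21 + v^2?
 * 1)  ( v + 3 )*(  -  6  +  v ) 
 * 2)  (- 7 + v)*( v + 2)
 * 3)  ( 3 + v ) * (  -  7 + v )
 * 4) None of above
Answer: 3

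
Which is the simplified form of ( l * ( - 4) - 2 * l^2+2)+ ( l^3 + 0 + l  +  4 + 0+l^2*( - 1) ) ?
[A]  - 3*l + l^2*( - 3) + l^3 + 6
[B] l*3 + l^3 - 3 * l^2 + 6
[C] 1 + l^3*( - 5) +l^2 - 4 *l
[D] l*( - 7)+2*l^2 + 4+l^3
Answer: A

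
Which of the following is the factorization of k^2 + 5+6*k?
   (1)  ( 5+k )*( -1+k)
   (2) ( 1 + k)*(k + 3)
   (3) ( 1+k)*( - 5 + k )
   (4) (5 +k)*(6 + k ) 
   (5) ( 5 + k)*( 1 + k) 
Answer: 5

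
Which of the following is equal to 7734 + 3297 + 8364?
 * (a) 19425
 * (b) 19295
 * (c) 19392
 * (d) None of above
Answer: d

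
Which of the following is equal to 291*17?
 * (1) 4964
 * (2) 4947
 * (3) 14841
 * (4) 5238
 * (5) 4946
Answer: 2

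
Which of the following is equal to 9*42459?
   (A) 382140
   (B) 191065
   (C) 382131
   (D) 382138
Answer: C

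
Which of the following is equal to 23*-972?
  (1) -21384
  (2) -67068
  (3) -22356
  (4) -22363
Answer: 3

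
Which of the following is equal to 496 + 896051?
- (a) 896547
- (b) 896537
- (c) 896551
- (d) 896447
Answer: a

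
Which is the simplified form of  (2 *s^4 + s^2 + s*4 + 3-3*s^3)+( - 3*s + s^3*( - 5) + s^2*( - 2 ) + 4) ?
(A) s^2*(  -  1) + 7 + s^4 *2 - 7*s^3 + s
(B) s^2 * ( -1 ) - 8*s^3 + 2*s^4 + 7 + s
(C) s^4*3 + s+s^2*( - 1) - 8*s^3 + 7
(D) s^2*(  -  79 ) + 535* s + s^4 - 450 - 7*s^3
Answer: B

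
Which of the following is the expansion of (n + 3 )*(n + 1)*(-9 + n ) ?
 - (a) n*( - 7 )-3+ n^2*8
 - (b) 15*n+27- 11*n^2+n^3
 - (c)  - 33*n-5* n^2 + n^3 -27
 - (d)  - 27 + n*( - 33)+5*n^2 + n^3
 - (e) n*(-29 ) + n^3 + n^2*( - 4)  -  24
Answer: c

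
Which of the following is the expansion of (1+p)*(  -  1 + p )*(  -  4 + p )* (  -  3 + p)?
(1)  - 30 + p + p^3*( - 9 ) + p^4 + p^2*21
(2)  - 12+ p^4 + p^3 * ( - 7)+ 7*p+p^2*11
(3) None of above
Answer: 2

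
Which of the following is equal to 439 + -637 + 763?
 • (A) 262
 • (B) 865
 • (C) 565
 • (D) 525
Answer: C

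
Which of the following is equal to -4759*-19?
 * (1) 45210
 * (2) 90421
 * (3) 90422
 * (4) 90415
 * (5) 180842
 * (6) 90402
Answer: 2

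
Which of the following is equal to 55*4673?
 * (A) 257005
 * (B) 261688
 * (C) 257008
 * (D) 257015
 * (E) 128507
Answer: D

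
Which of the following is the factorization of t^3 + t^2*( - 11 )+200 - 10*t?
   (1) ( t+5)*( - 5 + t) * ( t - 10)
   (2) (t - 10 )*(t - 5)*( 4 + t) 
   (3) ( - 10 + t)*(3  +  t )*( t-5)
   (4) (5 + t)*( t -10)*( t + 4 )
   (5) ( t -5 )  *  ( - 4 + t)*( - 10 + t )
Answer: 2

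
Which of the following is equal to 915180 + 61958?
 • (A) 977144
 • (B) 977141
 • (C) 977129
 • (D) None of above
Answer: D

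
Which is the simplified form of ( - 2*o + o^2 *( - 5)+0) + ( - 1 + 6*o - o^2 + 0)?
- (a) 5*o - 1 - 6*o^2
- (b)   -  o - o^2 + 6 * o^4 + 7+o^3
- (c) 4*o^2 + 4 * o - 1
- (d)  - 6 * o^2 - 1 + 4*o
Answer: d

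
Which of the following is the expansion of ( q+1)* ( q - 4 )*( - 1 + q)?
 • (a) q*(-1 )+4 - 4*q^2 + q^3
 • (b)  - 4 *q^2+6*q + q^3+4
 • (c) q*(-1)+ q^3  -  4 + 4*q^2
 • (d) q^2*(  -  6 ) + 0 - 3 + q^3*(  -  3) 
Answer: a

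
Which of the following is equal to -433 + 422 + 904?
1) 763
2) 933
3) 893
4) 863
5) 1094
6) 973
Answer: 3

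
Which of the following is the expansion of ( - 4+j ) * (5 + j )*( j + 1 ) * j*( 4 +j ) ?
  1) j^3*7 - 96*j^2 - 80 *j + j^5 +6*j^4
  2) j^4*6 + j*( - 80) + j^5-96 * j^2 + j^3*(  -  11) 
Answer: 2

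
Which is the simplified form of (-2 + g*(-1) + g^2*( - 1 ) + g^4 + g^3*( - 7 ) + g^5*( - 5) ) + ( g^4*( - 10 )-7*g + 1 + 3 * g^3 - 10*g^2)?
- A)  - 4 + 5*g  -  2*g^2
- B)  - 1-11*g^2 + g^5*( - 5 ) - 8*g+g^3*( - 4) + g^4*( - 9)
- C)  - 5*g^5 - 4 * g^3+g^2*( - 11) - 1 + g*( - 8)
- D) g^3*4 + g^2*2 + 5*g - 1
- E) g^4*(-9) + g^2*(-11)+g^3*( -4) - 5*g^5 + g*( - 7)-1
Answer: B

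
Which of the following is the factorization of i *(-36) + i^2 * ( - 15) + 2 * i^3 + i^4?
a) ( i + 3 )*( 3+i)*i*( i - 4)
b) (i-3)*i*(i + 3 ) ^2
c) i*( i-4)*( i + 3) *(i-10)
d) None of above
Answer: a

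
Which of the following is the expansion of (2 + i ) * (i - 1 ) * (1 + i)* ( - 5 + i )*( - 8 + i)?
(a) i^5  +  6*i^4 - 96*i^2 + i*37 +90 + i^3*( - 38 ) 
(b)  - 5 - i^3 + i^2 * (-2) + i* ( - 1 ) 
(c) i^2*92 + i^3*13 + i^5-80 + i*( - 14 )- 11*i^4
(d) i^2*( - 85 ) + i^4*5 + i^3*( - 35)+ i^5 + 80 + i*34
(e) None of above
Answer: e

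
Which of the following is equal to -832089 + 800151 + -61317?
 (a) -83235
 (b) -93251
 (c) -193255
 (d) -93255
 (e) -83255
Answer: d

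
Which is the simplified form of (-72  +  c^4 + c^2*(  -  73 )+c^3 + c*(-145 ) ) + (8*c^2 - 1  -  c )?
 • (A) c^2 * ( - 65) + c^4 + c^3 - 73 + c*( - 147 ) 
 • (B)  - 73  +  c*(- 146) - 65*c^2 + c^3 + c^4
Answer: B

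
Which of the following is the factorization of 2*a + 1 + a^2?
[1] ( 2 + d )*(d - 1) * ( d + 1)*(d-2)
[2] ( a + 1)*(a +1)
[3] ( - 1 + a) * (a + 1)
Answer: 2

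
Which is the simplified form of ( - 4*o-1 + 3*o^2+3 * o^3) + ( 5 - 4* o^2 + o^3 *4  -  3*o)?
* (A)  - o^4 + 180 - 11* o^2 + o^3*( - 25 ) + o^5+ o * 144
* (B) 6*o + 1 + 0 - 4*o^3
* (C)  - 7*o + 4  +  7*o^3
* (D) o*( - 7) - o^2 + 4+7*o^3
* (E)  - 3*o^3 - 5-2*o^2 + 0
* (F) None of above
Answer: D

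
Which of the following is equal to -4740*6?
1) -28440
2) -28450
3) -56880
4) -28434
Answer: 1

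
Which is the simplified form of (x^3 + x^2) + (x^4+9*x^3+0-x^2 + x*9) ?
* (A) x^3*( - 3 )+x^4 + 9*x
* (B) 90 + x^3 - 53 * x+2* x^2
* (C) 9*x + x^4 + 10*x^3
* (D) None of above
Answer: C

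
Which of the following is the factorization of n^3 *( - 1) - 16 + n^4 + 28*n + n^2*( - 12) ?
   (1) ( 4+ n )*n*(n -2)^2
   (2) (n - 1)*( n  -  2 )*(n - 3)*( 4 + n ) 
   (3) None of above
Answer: 3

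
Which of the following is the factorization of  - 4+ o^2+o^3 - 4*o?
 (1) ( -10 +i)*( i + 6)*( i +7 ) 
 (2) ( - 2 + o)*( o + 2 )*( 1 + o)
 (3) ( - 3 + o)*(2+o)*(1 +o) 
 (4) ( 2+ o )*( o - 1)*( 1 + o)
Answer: 2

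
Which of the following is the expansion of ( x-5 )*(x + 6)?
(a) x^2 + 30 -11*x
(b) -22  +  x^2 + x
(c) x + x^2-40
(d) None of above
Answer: d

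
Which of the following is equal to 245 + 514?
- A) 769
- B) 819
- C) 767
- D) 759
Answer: D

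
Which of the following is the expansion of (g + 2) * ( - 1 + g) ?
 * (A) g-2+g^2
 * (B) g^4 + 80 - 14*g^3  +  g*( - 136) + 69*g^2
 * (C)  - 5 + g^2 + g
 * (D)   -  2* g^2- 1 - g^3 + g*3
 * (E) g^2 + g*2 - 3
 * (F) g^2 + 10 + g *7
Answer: A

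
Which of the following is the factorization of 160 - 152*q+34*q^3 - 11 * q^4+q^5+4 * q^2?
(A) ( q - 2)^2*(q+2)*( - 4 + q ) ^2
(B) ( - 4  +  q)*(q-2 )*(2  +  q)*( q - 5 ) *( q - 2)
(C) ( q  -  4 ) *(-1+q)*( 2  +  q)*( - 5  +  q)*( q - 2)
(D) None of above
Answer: B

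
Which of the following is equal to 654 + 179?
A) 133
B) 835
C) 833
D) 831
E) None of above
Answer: C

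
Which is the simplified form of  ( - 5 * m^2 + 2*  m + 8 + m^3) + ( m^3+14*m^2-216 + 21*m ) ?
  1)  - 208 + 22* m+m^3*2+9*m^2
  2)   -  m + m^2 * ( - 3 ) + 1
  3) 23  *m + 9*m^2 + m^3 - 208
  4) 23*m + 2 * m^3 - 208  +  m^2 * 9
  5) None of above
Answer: 4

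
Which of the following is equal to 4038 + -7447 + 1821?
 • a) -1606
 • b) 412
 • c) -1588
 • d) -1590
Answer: c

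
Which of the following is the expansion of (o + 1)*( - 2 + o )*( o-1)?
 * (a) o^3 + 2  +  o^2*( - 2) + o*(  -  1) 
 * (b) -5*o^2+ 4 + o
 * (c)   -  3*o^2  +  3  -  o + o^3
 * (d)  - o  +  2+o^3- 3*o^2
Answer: a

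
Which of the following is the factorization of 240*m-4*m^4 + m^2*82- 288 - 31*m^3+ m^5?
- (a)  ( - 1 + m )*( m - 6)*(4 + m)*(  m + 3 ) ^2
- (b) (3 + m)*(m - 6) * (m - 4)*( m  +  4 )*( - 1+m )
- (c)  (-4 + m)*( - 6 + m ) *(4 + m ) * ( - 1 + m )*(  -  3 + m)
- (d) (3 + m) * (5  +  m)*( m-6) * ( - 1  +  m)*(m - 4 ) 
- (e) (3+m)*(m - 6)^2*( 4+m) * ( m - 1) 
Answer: b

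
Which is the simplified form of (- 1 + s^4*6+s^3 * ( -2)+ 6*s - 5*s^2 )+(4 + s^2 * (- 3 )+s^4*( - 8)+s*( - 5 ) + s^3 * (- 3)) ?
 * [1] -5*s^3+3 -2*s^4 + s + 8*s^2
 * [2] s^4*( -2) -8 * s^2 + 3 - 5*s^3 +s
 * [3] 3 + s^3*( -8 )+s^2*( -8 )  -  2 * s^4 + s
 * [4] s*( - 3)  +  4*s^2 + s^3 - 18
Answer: 2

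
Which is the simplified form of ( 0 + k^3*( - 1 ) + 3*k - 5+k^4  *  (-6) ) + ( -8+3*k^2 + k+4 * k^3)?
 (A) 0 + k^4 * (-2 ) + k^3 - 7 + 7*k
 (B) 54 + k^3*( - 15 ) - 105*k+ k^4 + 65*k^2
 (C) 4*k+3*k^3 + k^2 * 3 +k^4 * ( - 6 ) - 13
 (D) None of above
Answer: C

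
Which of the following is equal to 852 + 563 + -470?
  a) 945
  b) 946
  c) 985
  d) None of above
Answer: a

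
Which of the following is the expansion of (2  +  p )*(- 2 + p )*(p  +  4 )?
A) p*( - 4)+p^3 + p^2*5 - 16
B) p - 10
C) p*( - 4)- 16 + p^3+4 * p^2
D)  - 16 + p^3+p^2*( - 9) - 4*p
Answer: C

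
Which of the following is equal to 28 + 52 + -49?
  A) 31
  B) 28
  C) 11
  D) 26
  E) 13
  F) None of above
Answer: A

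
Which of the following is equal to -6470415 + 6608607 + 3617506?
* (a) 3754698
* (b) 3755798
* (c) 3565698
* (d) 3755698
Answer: d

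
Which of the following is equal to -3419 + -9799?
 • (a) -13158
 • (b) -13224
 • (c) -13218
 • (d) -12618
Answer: c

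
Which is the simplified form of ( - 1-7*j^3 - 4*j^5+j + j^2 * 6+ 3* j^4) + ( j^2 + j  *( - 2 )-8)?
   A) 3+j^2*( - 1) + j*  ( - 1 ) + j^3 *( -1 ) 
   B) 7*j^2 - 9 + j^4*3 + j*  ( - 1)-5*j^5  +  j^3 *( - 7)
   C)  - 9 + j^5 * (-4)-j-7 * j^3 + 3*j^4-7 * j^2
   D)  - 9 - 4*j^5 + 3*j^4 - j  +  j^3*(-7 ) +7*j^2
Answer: D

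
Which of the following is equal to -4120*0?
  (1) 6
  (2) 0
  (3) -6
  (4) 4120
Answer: 2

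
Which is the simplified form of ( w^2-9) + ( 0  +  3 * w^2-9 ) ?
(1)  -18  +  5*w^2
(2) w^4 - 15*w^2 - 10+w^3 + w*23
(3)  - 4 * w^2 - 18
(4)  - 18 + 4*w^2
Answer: 4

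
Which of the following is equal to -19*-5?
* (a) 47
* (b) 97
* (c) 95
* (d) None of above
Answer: c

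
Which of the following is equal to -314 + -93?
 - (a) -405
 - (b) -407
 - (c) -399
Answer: b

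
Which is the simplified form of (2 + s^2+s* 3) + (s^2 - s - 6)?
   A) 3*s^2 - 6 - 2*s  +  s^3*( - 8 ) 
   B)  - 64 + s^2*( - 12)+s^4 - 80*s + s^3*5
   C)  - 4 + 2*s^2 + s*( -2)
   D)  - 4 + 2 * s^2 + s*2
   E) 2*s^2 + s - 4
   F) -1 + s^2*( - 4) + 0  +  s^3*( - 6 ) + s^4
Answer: D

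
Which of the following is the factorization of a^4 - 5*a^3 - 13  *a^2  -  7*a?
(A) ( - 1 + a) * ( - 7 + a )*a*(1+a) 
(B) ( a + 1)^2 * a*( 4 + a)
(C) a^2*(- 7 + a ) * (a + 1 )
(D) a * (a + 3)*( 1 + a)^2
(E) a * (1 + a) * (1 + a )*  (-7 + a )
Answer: E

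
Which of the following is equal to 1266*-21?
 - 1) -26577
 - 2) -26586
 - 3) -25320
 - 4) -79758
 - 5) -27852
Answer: 2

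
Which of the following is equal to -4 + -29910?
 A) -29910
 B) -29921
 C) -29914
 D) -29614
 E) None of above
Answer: C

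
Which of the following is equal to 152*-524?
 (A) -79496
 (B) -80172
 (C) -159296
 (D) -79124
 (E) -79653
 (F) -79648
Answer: F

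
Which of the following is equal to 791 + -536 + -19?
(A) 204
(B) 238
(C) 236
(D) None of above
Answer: C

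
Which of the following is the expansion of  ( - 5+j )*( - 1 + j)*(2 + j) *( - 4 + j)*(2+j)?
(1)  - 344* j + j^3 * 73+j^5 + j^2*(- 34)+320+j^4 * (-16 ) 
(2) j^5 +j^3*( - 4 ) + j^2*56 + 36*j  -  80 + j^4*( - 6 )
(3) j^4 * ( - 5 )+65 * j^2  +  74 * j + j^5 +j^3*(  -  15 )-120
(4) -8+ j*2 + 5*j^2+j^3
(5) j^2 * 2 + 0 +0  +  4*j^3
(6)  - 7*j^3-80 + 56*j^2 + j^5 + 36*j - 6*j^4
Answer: 6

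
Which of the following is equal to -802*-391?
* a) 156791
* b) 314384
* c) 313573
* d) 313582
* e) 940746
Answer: d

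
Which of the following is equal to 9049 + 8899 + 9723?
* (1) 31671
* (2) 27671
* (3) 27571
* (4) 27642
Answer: 2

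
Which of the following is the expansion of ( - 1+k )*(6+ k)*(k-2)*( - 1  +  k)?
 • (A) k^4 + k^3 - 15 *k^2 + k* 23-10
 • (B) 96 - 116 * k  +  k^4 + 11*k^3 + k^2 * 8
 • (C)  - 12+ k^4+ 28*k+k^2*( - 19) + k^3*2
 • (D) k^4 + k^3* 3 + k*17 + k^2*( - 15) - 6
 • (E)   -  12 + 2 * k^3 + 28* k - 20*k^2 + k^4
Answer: C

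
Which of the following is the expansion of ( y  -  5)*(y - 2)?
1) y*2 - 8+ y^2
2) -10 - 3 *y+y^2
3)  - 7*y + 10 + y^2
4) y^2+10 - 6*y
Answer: 3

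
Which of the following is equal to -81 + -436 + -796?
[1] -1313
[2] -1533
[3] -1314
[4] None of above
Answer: 1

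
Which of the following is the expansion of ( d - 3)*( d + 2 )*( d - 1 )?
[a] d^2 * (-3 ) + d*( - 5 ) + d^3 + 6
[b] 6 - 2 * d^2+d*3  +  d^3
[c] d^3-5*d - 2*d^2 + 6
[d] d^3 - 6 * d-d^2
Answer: c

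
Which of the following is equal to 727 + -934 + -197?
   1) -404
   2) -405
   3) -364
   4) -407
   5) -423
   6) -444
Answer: 1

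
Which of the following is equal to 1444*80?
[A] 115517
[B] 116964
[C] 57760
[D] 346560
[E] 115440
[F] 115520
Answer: F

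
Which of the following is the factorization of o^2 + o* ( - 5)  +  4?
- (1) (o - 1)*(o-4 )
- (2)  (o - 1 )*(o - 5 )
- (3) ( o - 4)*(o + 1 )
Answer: 1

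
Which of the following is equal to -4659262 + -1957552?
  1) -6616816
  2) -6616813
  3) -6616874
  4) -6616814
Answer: 4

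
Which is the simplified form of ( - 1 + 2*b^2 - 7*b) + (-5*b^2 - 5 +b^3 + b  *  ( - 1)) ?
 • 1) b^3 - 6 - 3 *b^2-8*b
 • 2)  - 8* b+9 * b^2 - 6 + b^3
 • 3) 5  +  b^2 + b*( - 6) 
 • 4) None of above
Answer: 1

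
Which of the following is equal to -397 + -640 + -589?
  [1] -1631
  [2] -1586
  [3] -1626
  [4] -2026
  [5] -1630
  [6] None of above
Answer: 3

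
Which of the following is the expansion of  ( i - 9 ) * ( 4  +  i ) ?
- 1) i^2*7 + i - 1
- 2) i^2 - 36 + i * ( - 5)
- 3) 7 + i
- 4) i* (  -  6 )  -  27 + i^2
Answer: 2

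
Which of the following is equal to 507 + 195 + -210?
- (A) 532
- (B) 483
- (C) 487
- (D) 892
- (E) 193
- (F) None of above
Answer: F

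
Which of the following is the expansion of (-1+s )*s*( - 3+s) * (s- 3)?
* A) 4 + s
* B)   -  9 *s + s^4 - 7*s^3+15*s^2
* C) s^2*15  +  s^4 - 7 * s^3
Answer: B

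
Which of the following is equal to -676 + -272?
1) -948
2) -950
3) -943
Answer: 1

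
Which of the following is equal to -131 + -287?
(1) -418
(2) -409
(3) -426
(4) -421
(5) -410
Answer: 1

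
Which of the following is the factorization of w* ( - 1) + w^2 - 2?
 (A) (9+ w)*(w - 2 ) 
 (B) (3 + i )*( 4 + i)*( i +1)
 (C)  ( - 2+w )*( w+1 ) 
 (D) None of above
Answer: C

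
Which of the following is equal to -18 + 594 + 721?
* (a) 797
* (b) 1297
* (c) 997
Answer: b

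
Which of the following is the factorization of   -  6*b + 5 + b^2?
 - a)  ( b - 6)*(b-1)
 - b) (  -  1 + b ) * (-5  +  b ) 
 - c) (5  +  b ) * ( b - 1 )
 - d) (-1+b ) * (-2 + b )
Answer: b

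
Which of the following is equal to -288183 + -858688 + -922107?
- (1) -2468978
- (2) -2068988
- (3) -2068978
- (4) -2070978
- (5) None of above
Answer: 3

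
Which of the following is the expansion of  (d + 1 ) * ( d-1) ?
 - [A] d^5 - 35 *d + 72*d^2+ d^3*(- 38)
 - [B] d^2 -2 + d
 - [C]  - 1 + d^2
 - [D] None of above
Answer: C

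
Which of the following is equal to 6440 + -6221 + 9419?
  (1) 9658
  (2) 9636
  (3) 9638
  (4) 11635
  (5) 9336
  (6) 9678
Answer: 3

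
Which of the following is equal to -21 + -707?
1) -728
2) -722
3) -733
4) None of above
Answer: 1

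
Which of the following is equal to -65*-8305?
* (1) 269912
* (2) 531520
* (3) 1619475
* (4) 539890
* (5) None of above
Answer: 5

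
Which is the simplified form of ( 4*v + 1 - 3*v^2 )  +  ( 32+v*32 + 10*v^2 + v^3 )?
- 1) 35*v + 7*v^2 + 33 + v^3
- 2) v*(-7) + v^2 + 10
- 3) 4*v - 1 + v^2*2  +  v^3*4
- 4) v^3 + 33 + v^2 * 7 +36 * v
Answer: 4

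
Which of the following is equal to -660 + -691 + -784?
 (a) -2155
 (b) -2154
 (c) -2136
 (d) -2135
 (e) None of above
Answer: d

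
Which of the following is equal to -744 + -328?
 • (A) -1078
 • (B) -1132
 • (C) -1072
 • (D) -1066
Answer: C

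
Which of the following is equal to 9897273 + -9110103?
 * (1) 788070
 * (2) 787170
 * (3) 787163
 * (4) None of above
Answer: 2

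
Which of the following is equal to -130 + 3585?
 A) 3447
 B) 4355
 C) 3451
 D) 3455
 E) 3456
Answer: D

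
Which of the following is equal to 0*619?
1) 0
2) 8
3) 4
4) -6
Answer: 1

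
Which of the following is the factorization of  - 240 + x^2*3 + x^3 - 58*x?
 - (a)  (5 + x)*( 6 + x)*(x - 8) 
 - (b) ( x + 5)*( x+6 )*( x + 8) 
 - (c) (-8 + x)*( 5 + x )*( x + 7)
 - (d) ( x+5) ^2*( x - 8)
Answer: a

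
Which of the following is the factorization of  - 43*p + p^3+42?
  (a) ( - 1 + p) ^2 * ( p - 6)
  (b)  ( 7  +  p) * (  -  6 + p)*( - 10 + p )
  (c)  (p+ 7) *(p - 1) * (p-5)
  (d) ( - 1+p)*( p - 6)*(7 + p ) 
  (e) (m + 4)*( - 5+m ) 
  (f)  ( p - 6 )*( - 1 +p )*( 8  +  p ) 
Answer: d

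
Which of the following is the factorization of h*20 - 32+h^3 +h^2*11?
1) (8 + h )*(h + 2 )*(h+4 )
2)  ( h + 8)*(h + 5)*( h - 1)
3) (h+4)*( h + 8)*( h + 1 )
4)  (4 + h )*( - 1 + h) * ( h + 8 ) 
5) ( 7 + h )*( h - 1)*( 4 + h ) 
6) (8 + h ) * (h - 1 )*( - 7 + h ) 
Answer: 4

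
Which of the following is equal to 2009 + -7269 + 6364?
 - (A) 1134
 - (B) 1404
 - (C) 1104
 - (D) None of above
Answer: C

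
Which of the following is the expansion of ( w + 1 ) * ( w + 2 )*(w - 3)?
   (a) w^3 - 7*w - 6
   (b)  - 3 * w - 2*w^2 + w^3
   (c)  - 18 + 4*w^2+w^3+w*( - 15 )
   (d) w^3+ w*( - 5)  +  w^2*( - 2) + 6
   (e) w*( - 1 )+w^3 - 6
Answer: a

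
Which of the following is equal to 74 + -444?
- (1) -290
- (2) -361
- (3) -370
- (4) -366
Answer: 3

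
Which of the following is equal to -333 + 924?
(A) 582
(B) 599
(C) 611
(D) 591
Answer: D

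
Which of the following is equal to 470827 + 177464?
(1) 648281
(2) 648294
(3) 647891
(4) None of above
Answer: 4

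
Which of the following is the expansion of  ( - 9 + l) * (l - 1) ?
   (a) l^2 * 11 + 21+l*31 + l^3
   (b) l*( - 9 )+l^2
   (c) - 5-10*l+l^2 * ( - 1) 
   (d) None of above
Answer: d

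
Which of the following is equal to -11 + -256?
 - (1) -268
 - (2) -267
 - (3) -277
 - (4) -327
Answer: 2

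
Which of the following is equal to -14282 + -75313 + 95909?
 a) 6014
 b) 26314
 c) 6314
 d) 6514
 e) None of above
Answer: c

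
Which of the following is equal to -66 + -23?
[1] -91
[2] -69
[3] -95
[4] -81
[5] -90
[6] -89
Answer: 6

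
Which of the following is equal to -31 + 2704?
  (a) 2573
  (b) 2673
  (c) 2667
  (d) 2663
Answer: b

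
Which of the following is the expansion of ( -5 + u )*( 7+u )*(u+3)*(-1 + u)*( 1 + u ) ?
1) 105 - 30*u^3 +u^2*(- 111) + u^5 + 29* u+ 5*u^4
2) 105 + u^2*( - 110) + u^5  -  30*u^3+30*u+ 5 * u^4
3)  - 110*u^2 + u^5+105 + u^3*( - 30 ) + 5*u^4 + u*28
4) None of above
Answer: 4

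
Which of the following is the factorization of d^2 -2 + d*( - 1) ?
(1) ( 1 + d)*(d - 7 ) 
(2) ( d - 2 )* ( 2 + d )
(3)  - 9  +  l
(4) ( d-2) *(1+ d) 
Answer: 4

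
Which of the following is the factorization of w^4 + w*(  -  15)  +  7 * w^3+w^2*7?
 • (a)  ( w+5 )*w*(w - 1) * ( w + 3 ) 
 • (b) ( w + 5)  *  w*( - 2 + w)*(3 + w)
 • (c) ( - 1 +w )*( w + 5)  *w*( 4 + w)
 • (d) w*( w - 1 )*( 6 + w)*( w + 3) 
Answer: a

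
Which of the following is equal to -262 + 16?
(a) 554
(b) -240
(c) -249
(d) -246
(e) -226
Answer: d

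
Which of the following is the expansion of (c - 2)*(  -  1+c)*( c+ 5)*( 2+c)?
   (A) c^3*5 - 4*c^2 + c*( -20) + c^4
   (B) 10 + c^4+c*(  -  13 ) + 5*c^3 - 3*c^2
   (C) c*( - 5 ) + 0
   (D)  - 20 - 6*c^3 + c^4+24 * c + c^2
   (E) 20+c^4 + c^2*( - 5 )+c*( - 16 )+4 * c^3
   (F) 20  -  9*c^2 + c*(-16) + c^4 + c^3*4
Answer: F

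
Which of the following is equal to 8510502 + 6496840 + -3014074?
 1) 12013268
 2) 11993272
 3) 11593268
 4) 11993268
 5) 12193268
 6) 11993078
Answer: 4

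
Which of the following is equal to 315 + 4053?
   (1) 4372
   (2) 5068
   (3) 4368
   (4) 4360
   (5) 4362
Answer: 3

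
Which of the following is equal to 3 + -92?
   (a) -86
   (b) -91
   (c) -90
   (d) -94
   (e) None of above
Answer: e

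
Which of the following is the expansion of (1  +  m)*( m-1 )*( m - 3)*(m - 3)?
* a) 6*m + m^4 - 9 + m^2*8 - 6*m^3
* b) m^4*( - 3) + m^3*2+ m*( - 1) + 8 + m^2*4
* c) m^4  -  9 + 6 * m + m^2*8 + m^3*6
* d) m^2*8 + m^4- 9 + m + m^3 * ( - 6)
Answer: a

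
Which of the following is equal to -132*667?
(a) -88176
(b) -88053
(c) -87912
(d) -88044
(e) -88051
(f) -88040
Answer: d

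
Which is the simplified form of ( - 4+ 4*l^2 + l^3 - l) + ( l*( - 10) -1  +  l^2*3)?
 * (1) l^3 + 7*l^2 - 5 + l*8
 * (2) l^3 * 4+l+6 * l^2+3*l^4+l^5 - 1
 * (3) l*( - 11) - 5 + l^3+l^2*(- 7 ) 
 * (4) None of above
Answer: 4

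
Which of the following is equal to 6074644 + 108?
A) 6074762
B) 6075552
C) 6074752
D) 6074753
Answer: C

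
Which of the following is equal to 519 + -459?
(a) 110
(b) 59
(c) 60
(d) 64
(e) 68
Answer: c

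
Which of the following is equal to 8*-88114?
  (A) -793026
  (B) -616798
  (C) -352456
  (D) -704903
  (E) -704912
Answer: E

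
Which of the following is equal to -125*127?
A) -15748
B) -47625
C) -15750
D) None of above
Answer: D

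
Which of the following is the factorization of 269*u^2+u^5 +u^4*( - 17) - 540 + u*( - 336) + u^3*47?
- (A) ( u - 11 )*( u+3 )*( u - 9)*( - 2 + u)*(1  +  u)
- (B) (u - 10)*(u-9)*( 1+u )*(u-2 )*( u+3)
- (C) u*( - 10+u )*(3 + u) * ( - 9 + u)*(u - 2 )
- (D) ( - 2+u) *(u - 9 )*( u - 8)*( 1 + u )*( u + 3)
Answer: B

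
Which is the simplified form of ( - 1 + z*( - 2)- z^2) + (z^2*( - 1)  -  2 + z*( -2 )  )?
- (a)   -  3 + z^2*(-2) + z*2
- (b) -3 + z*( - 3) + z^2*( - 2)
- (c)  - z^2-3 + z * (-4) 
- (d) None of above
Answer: d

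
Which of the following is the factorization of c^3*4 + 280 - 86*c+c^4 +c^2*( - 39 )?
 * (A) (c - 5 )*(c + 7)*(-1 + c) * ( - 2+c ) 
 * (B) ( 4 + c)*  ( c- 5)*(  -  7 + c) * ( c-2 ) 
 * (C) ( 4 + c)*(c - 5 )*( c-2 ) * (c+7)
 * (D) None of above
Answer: C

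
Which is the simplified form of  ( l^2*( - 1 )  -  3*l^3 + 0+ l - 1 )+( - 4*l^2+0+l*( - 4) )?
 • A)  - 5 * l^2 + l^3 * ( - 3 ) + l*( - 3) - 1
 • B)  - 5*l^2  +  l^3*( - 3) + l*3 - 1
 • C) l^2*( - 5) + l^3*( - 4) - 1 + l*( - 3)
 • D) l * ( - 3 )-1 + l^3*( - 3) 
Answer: A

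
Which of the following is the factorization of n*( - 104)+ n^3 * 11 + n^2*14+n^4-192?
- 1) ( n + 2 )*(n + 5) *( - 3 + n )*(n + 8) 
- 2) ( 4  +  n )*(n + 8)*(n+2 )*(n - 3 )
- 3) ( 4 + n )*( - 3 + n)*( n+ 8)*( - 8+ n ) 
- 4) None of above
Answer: 2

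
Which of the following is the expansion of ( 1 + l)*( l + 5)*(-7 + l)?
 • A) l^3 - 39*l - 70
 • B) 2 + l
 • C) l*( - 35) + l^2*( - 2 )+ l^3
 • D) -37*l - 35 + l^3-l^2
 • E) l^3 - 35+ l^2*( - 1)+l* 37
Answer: D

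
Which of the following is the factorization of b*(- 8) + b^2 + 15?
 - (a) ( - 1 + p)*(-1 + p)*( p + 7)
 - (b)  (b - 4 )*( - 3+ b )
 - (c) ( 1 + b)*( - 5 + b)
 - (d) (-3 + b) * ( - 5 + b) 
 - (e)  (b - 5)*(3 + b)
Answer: d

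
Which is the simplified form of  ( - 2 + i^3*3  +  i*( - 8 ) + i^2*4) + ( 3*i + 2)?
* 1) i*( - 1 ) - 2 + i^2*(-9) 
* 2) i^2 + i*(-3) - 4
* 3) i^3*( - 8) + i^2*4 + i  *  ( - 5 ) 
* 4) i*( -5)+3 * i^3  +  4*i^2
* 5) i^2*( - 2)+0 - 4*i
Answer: 4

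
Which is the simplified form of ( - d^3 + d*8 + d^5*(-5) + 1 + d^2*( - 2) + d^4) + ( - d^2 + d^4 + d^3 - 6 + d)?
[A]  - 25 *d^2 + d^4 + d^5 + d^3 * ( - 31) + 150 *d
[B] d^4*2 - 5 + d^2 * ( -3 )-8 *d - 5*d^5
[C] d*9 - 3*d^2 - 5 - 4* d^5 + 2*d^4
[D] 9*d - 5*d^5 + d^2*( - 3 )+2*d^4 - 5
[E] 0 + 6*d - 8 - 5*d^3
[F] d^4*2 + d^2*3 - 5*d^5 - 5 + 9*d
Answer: D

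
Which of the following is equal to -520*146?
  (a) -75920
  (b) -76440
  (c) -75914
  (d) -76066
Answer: a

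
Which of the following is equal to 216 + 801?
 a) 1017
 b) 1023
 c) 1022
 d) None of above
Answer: a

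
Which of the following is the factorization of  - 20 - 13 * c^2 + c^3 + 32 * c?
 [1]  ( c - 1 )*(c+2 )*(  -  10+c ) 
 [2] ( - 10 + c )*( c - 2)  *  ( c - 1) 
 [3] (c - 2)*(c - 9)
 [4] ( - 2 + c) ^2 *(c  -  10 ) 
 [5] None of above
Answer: 2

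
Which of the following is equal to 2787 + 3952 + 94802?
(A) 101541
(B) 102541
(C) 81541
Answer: A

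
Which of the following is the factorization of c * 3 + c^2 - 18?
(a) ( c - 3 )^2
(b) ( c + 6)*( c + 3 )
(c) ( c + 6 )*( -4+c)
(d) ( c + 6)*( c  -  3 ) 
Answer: d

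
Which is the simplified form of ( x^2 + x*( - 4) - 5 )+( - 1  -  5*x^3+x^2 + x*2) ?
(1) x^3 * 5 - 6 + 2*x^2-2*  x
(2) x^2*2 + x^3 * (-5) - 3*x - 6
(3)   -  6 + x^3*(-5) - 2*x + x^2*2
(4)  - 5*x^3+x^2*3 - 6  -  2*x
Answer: 3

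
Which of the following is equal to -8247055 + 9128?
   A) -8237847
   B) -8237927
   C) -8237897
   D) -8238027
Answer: B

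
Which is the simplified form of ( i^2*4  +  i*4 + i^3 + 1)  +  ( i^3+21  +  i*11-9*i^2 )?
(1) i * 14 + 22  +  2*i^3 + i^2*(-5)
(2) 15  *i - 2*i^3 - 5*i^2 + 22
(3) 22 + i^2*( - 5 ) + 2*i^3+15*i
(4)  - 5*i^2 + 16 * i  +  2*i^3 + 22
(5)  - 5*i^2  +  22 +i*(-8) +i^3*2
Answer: 3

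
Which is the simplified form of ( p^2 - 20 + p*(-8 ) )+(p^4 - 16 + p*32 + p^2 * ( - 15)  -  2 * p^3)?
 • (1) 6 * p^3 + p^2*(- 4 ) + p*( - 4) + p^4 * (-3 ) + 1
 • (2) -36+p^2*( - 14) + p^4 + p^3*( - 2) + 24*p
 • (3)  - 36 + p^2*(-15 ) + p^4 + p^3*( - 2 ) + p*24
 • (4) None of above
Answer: 2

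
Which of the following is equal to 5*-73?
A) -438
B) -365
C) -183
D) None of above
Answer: B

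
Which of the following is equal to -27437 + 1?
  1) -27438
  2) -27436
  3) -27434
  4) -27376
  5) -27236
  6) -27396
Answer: 2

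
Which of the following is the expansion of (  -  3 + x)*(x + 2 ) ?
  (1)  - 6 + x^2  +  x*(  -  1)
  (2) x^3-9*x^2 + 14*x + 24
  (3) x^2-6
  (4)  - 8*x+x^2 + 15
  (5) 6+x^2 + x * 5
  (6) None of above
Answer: 1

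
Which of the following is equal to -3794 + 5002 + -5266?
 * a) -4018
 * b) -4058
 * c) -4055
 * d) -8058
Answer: b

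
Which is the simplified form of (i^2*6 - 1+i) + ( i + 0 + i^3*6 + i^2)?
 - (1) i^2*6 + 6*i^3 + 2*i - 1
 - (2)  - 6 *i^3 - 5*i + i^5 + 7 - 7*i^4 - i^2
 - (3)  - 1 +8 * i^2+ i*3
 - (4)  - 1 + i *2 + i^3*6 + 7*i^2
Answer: 4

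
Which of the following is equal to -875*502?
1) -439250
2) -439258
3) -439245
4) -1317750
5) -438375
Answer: 1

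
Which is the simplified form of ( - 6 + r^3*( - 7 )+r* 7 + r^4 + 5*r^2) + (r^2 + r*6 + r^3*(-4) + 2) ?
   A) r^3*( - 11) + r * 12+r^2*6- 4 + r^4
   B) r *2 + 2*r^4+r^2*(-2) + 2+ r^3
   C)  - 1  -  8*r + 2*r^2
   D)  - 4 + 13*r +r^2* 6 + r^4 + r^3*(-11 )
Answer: D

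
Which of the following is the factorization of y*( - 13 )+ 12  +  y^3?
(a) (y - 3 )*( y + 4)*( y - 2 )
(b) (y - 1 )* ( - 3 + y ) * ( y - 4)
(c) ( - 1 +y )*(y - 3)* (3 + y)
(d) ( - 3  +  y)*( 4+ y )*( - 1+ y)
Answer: d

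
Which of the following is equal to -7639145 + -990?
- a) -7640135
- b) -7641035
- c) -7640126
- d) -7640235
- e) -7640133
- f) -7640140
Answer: a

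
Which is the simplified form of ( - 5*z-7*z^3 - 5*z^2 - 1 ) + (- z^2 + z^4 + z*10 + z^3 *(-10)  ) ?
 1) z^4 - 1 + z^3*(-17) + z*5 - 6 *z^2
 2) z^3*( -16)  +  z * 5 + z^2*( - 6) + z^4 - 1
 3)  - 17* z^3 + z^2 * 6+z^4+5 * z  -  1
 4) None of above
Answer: 1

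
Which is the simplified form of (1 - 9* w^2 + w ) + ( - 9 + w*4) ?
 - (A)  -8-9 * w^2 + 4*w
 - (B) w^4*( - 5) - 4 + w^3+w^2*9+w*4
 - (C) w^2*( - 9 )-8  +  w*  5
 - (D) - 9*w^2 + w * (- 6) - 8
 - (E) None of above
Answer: C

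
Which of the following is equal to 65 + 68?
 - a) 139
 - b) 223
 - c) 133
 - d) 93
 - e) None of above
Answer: c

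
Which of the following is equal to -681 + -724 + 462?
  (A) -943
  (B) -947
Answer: A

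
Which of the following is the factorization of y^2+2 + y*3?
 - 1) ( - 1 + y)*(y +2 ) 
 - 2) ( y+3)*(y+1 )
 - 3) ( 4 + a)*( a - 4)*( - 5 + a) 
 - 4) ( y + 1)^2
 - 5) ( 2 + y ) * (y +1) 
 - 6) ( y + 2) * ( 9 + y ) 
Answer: 5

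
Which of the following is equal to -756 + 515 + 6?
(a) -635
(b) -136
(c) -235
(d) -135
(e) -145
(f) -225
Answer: c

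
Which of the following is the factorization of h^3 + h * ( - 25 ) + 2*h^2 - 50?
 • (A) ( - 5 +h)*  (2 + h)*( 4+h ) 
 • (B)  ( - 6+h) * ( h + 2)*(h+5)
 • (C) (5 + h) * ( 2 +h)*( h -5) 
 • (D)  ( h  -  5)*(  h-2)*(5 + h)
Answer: C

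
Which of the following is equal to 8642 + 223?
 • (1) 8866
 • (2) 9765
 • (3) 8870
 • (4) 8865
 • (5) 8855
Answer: 4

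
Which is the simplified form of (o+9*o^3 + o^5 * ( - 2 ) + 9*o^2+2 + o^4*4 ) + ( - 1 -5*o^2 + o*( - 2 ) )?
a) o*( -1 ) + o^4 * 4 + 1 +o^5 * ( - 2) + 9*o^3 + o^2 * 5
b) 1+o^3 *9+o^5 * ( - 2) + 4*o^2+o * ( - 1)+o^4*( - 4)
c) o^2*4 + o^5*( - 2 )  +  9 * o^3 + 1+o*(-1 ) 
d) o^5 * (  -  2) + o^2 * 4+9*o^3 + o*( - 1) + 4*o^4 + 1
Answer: d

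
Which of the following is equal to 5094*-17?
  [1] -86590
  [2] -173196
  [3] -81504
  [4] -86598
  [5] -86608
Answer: 4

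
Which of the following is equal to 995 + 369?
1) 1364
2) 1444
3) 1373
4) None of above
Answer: 1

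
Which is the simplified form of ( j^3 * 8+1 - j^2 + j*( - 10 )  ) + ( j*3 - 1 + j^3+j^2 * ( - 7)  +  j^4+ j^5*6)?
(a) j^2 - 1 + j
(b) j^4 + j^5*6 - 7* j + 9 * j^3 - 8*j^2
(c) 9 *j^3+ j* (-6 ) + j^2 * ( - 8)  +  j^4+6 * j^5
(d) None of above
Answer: b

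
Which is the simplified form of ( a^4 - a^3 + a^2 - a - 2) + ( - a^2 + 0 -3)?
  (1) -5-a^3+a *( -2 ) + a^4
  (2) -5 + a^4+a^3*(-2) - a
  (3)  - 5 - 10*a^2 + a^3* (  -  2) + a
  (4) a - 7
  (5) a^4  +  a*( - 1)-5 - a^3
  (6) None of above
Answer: 5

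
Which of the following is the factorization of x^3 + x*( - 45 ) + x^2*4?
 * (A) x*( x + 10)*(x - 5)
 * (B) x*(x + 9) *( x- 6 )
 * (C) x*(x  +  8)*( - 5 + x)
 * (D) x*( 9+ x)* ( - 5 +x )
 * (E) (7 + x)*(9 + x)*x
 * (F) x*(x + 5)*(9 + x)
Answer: D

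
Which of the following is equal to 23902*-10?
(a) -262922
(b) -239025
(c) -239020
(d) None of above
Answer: c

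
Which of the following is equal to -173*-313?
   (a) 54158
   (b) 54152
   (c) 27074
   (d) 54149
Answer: d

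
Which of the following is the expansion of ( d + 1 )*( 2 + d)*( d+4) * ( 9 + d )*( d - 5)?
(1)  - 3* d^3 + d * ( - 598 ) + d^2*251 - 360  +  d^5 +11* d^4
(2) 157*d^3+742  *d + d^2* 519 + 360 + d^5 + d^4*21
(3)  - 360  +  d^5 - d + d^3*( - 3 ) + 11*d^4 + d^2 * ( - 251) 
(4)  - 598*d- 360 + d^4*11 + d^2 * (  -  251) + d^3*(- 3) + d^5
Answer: 4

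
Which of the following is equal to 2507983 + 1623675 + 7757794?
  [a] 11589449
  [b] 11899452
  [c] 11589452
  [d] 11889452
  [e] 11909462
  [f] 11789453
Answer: d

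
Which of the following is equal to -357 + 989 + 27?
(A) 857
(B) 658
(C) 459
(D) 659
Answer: D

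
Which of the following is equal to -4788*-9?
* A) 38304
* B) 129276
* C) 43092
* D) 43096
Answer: C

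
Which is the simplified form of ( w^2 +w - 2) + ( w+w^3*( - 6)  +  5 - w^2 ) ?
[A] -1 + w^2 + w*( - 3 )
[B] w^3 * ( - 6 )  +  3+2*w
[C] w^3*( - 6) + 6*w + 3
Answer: B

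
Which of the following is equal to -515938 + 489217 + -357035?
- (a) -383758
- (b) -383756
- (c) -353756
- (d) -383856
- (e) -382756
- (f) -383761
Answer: b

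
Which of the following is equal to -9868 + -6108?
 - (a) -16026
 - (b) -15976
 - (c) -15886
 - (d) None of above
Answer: b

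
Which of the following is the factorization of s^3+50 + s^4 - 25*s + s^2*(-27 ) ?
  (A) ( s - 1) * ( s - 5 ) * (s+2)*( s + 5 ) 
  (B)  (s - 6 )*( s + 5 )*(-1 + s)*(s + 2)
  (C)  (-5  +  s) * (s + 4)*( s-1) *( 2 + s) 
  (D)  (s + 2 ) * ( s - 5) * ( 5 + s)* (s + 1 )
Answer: A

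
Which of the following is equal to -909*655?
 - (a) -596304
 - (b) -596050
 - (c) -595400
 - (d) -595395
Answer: d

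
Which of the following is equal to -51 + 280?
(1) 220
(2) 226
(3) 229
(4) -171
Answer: 3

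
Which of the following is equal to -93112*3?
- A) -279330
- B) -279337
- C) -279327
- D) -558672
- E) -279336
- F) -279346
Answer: E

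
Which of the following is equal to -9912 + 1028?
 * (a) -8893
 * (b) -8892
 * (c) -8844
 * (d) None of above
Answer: d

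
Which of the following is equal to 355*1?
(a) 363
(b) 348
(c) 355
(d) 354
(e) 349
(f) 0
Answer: c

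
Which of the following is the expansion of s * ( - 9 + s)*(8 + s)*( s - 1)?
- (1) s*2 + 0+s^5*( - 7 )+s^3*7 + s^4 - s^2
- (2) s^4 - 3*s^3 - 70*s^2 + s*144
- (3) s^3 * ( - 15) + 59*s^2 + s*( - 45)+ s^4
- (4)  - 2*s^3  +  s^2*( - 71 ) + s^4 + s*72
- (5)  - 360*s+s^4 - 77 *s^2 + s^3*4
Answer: 4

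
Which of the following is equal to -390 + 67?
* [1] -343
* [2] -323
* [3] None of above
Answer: 2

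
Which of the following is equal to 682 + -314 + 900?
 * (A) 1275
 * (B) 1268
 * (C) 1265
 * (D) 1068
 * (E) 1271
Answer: B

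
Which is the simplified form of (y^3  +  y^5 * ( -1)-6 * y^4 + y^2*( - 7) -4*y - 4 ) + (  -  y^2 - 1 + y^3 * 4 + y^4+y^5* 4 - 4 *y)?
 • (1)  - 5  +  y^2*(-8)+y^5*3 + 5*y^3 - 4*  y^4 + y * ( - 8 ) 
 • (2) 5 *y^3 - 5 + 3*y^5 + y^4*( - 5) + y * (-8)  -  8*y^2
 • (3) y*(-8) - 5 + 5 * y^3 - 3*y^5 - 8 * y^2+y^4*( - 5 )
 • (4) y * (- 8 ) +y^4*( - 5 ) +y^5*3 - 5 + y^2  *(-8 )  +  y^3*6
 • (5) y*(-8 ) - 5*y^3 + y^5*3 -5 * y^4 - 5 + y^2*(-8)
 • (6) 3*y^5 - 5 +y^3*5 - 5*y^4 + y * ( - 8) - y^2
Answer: 2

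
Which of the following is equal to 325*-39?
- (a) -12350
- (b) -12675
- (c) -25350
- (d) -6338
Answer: b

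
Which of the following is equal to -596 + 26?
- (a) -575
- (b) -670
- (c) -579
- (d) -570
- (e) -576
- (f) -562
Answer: d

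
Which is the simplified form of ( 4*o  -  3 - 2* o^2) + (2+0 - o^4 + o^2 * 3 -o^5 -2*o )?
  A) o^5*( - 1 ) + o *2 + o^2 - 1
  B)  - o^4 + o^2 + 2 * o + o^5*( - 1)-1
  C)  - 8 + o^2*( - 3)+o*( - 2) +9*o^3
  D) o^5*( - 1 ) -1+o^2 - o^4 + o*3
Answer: B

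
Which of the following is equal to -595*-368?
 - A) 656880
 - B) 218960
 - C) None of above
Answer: B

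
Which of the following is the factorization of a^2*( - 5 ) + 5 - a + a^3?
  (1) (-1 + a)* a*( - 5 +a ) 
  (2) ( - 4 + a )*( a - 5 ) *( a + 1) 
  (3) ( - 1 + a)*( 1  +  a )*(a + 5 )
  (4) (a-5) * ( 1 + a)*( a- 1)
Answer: 4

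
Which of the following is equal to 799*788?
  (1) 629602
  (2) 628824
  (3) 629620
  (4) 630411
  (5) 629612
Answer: 5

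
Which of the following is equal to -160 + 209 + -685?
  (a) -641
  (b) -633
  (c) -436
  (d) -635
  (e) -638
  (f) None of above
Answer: f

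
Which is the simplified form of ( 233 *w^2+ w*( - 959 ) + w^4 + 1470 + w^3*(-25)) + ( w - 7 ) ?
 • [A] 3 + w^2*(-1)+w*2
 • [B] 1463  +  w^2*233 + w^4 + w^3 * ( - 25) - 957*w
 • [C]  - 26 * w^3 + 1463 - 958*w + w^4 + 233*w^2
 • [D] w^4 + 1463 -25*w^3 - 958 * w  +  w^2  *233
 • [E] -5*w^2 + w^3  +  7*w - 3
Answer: D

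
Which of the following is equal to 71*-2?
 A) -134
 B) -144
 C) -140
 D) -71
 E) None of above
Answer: E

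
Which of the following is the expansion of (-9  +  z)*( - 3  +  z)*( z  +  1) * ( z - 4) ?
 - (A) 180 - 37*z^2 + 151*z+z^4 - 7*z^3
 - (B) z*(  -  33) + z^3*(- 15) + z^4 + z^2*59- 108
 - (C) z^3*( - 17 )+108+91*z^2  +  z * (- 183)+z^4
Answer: B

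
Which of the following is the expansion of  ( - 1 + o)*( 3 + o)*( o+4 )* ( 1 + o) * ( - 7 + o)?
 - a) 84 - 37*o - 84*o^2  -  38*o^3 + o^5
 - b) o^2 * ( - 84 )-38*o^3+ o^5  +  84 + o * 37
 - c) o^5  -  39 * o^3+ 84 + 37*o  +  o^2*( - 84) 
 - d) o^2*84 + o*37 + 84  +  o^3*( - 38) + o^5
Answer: b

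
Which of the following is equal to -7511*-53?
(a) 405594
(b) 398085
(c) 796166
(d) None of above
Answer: d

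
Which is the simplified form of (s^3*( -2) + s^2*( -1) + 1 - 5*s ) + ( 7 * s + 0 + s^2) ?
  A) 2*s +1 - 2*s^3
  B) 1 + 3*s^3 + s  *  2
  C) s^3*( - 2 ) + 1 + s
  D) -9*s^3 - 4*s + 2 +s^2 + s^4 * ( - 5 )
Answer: A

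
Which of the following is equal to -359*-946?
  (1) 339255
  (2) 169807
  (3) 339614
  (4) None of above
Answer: 3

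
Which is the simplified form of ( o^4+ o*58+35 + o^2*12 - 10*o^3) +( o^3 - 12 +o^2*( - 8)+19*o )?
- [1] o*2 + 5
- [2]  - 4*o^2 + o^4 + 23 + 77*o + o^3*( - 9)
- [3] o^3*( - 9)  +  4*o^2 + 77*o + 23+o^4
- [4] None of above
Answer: 3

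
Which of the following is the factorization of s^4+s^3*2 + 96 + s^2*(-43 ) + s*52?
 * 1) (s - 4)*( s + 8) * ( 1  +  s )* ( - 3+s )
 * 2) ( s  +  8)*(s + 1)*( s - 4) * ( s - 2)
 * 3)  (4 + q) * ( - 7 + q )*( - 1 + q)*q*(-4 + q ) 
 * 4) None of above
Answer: 1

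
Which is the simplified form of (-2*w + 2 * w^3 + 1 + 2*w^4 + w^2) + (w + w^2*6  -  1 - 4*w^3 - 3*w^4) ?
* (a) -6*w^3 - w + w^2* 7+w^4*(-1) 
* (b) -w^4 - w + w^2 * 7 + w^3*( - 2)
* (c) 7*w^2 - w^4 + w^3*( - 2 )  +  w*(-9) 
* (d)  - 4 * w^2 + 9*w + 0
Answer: b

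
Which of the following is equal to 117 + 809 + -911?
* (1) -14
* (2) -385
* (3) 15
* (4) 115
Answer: 3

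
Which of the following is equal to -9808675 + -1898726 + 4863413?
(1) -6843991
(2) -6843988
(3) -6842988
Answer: 2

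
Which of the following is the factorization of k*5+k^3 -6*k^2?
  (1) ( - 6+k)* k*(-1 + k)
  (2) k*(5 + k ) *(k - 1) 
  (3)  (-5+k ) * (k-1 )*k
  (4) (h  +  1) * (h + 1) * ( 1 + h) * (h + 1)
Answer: 3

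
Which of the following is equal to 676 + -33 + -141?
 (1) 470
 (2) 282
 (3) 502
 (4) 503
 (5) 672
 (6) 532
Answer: 3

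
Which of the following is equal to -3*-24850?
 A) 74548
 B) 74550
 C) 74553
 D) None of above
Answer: B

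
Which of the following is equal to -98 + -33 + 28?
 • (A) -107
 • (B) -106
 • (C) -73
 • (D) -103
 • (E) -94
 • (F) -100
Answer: D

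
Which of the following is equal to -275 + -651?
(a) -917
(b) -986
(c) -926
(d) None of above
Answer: c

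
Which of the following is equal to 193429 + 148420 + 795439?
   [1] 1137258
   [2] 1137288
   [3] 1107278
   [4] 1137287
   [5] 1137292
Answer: 2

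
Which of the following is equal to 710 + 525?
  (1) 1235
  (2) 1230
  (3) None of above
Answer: 1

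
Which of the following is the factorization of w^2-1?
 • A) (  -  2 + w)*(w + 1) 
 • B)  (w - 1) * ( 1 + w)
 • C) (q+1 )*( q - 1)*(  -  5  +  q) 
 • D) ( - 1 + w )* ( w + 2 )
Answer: B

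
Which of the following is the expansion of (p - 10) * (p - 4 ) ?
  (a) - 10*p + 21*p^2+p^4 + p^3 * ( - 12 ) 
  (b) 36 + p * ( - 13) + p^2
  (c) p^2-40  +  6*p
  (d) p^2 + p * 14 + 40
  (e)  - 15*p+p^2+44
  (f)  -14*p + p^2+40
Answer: f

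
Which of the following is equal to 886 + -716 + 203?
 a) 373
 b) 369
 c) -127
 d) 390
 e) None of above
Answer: a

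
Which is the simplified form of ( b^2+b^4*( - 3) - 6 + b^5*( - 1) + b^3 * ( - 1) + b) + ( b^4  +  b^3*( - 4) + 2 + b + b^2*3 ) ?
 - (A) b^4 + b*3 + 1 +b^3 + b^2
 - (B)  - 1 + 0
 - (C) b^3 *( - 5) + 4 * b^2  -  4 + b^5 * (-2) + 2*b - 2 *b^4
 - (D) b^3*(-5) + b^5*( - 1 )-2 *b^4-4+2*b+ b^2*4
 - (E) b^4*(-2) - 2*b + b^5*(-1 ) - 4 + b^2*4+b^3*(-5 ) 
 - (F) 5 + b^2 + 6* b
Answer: D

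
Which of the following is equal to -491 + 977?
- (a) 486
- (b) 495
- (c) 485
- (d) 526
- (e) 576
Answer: a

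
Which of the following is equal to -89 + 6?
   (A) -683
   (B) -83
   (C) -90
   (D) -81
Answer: B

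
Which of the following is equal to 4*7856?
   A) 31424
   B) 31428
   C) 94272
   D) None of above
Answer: A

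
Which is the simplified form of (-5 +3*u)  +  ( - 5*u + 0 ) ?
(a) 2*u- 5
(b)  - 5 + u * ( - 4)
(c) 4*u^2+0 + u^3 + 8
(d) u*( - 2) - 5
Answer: d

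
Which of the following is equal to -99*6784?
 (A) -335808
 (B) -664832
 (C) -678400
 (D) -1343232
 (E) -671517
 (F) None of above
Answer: F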